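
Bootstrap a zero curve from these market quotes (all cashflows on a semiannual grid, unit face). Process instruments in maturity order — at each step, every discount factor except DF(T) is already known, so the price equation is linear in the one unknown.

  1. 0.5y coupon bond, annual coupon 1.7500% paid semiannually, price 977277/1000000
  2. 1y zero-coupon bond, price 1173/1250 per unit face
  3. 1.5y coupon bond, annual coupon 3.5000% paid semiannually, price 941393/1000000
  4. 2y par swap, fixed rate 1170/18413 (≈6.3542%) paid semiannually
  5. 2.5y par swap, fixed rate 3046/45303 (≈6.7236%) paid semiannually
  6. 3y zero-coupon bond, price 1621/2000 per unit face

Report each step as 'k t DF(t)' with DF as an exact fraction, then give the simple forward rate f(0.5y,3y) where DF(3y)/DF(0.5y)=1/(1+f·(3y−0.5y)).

step 1 [0.5y] bond c/2=7/800: DF=(977277/1000000 − 7/800·(0))/(1+7/800) = 1211/1250 ≈ 0.968800
step 2 [1y] zero: DF = P = 1173/1250 ≈ 0.938400
step 3 [1.5y] bond c/2=7/400: DF=(941393/1000000 − 7/400·(0.968800+0.938400))/(1+7/400) = 2231/2500 ≈ 0.892400
step 4 [2y] swap r/2=585/18413: DF=(1 − 585/18413·(0.968800+0.938400+0.892400))/(1+585/18413) = 883/1000 ≈ 0.883000
step 5 [2.5y] swap r/2=1523/45303: DF=(1 − 1523/45303·(0.968800+0.938400+0.892400+0.883000))/(1+1523/45303) = 8477/10000 ≈ 0.847700
step 6 [3y] zero: DF = P = 1621/2000 ≈ 0.810500

1 1/2 1211/1250
2 1 1173/1250
3 3/2 2231/2500
4 2 883/1000
5 5/2 8477/10000
6 3 1621/2000
f(0.5y,3y) = ((1211/1250)/(1621/2000) − 1)/(5/2) = 3166/40525 ≈ 7.8125%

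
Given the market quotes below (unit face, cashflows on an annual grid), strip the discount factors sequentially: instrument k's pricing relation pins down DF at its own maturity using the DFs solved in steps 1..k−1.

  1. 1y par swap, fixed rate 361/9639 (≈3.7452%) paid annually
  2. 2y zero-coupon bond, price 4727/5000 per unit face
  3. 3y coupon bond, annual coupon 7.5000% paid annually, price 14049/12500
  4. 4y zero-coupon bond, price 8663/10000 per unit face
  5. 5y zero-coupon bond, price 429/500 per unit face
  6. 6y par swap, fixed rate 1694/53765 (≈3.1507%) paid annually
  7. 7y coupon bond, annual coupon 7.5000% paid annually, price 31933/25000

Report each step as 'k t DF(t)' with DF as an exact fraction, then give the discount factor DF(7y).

step 1 [1y] swap r/1=361/9639: DF=(1 − 361/9639·(0))/(1+361/9639) = 9639/10000 ≈ 0.963900
step 2 [2y] zero: DF = P = 4727/5000 ≈ 0.945400
step 3 [3y] bond c/1=3/40: DF=(14049/12500 − 3/40·(0.963900+0.945400))/(1+3/40) = 9123/10000 ≈ 0.912300
step 4 [4y] zero: DF = P = 8663/10000 ≈ 0.866300
step 5 [5y] zero: DF = P = 429/500 ≈ 0.858000
step 6 [6y] swap r/1=1694/53765: DF=(1 − 1694/53765·(0.963900+0.945400+0.912300+0.866300+0.858000))/(1+1694/53765) = 4153/5000 ≈ 0.830600
step 7 [7y] bond c/1=3/40: DF=(31933/25000 − 3/40·(0.963900+0.945400+0.912300+0.866300+0.858000+0.830600))/(1+3/40) = 8131/10000 ≈ 0.813100

1 1 9639/10000
2 2 4727/5000
3 3 9123/10000
4 4 8663/10000
5 5 429/500
6 6 4153/5000
7 7 8131/10000
DF(7y) = 8131/10000 ≈ 0.813100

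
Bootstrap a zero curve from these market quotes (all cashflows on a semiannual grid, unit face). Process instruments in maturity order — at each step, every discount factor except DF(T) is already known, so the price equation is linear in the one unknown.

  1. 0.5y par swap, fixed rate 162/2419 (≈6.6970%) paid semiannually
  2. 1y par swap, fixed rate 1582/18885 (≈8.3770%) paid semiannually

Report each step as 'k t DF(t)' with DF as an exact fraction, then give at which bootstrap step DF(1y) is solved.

step 1 [0.5y] swap r/2=81/2419: DF=(1 − 81/2419·(0))/(1+81/2419) = 2419/2500 ≈ 0.967600
step 2 [1y] swap r/2=791/18885: DF=(1 − 791/18885·(0.967600))/(1+791/18885) = 9209/10000 ≈ 0.920900

1 1/2 2419/2500
2 1 9209/10000
DF(1y) is solved at step 2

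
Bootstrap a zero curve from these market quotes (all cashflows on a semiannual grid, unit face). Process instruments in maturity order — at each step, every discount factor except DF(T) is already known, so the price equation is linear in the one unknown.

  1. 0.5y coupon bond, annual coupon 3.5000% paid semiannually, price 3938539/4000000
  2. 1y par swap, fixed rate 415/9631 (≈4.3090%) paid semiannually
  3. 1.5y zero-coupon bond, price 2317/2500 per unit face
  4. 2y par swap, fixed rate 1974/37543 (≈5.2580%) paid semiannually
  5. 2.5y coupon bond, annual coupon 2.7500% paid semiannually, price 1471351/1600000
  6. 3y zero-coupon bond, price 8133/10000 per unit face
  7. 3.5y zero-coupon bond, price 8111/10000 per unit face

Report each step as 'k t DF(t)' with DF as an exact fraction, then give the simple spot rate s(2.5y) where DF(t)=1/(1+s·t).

1 1/2 9677/10000
2 1 1917/2000
3 3/2 2317/2500
4 2 9013/10000
5 5/2 4281/5000
6 3 8133/10000
7 7/2 8111/10000
s(2.5y) = (1/(4281/5000) − 1)/(5/2) = 1438/21405 ≈ 6.7181%

step 1 [0.5y] bond c/2=7/400: DF=(3938539/4000000 − 7/400·(0))/(1+7/400) = 9677/10000 ≈ 0.967700
step 2 [1y] swap r/2=415/19262: DF=(1 − 415/19262·(0.967700))/(1+415/19262) = 1917/2000 ≈ 0.958500
step 3 [1.5y] zero: DF = P = 2317/2500 ≈ 0.926800
step 4 [2y] swap r/2=987/37543: DF=(1 − 987/37543·(0.967700+0.958500+0.926800))/(1+987/37543) = 9013/10000 ≈ 0.901300
step 5 [2.5y] bond c/2=11/800: DF=(1471351/1600000 − 11/800·(0.967700+0.958500+0.926800+0.901300))/(1+11/800) = 4281/5000 ≈ 0.856200
step 6 [3y] zero: DF = P = 8133/10000 ≈ 0.813300
step 7 [3.5y] zero: DF = P = 8111/10000 ≈ 0.811100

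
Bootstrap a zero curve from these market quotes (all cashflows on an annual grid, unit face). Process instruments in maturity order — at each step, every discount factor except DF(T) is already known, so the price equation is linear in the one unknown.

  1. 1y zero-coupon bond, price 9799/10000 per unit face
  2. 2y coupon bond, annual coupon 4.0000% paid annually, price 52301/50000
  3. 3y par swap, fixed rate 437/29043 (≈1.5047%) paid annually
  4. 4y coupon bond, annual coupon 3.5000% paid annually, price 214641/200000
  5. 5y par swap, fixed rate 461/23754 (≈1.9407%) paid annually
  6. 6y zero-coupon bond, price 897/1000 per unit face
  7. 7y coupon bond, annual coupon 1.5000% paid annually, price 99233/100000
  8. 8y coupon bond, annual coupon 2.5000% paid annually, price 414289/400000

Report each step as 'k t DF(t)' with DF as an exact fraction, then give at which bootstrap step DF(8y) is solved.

step 1 [1y] zero: DF = P = 9799/10000 ≈ 0.979900
step 2 [2y] bond c/1=1/25: DF=(52301/50000 − 1/25·(0.979900))/(1+1/25) = 9681/10000 ≈ 0.968100
step 3 [3y] swap r/1=437/29043: DF=(1 − 437/29043·(0.979900+0.968100))/(1+437/29043) = 9563/10000 ≈ 0.956300
step 4 [4y] bond c/1=7/200: DF=(214641/200000 − 7/200·(0.979900+0.968100+0.956300))/(1+7/200) = 9387/10000 ≈ 0.938700
step 5 [5y] swap r/1=461/23754: DF=(1 − 461/23754·(0.979900+0.968100+0.956300+0.938700))/(1+461/23754) = 4539/5000 ≈ 0.907800
step 6 [6y] zero: DF = P = 897/1000 ≈ 0.897000
step 7 [7y] bond c/1=3/200: DF=(99233/100000 − 3/200·(0.979900+0.968100+0.956300+0.938700+0.907800+0.897000))/(1+3/200) = 4471/5000 ≈ 0.894200
step 8 [8y] bond c/1=1/40: DF=(414289/400000 − 1/40·(0.979900+0.968100+0.956300+0.938700+0.907800+0.897000+0.894200))/(1+1/40) = 8509/10000 ≈ 0.850900

1 1 9799/10000
2 2 9681/10000
3 3 9563/10000
4 4 9387/10000
5 5 4539/5000
6 6 897/1000
7 7 4471/5000
8 8 8509/10000
DF(8y) is solved at step 8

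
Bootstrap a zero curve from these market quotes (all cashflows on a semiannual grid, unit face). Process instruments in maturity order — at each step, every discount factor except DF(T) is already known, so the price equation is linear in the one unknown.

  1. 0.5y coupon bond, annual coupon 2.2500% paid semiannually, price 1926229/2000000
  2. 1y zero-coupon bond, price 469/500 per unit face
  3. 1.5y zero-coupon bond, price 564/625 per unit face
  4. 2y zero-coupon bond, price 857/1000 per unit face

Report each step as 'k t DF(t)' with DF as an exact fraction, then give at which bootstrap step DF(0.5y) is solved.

step 1 [0.5y] bond c/2=9/800: DF=(1926229/2000000 − 9/800·(0))/(1+9/800) = 2381/2500 ≈ 0.952400
step 2 [1y] zero: DF = P = 469/500 ≈ 0.938000
step 3 [1.5y] zero: DF = P = 564/625 ≈ 0.902400
step 4 [2y] zero: DF = P = 857/1000 ≈ 0.857000

1 1/2 2381/2500
2 1 469/500
3 3/2 564/625
4 2 857/1000
DF(0.5y) is solved at step 1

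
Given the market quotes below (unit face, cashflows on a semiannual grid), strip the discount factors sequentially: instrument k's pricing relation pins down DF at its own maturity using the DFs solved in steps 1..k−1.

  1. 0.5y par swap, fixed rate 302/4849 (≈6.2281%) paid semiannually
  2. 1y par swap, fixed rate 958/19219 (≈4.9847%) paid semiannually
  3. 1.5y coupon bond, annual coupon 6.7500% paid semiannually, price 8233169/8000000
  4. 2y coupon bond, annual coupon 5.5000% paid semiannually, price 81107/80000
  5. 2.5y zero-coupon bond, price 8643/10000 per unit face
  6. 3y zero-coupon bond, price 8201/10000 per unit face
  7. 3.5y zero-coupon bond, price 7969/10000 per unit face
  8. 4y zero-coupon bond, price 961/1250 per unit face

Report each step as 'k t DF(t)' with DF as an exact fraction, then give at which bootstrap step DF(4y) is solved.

step 1 [0.5y] swap r/2=151/4849: DF=(1 − 151/4849·(0))/(1+151/4849) = 4849/5000 ≈ 0.969800
step 2 [1y] swap r/2=479/19219: DF=(1 − 479/19219·(0.969800))/(1+479/19219) = 9521/10000 ≈ 0.952100
step 3 [1.5y] bond c/2=27/800: DF=(8233169/8000000 − 27/800·(0.969800+0.952100))/(1+27/800) = 583/625 ≈ 0.932800
step 4 [2y] bond c/2=11/400: DF=(81107/80000 − 11/400·(0.969800+0.952100+0.932800))/(1+11/400) = 9103/10000 ≈ 0.910300
step 5 [2.5y] zero: DF = P = 8643/10000 ≈ 0.864300
step 6 [3y] zero: DF = P = 8201/10000 ≈ 0.820100
step 7 [3.5y] zero: DF = P = 7969/10000 ≈ 0.796900
step 8 [4y] zero: DF = P = 961/1250 ≈ 0.768800

1 1/2 4849/5000
2 1 9521/10000
3 3/2 583/625
4 2 9103/10000
5 5/2 8643/10000
6 3 8201/10000
7 7/2 7969/10000
8 4 961/1250
DF(4y) is solved at step 8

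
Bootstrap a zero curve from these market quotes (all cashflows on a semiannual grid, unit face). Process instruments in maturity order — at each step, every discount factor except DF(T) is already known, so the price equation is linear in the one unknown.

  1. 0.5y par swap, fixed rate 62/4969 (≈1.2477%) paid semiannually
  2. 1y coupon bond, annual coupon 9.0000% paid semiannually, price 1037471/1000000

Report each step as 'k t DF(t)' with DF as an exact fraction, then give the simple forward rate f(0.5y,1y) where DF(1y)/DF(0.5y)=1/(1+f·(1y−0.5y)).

step 1 [0.5y] swap r/2=31/4969: DF=(1 − 31/4969·(0))/(1+31/4969) = 4969/5000 ≈ 0.993800
step 2 [1y] bond c/2=9/200: DF=(1037471/1000000 − 9/200·(0.993800))/(1+9/200) = 19/20 ≈ 0.950000

1 1/2 4969/5000
2 1 19/20
f(0.5y,1y) = ((4969/5000)/(19/20) − 1)/(1/2) = 219/2375 ≈ 9.2211%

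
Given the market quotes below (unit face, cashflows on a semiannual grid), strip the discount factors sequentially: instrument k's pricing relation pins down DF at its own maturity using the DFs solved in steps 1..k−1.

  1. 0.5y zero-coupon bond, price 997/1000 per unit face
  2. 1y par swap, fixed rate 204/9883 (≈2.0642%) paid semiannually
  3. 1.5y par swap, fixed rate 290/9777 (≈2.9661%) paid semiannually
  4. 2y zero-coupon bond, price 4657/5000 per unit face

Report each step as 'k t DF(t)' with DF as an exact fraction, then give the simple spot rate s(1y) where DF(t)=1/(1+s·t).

step 1 [0.5y] zero: DF = P = 997/1000 ≈ 0.997000
step 2 [1y] swap r/2=102/9883: DF=(1 − 102/9883·(0.997000))/(1+102/9883) = 2449/2500 ≈ 0.979600
step 3 [1.5y] swap r/2=145/9777: DF=(1 − 145/9777·(0.997000+0.979600))/(1+145/9777) = 1913/2000 ≈ 0.956500
step 4 [2y] zero: DF = P = 4657/5000 ≈ 0.931400

1 1/2 997/1000
2 1 2449/2500
3 3/2 1913/2000
4 2 4657/5000
s(1y) = (1/(2449/2500) − 1)/(1) = 51/2449 ≈ 2.0825%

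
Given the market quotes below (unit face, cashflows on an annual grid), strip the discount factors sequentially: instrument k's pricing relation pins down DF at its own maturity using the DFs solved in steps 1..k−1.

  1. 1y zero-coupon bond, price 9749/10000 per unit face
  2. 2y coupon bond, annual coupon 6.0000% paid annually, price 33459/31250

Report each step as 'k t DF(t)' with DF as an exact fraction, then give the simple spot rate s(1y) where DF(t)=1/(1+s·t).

1 1 9749/10000
2 2 9549/10000
s(1y) = (1/(9749/10000) − 1)/(1) = 251/9749 ≈ 2.5746%

step 1 [1y] zero: DF = P = 9749/10000 ≈ 0.974900
step 2 [2y] bond c/1=3/50: DF=(33459/31250 − 3/50·(0.974900))/(1+3/50) = 9549/10000 ≈ 0.954900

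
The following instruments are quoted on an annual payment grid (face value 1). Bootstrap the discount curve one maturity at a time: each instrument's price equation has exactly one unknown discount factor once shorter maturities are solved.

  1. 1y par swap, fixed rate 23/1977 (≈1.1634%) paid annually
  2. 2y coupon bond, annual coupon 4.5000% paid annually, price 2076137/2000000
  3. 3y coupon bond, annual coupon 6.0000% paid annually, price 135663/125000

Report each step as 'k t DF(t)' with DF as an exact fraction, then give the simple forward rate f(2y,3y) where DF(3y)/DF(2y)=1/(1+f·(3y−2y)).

step 1 [1y] swap r/1=23/1977: DF=(1 − 23/1977·(0))/(1+23/1977) = 1977/2000 ≈ 0.988500
step 2 [2y] bond c/1=9/200: DF=(2076137/2000000 − 9/200·(0.988500))/(1+9/200) = 2377/2500 ≈ 0.950800
step 3 [3y] bond c/1=3/50: DF=(135663/125000 − 3/50·(0.988500+0.950800))/(1+3/50) = 9141/10000 ≈ 0.914100

1 1 1977/2000
2 2 2377/2500
3 3 9141/10000
f(2y,3y) = ((2377/2500)/(9141/10000) − 1)/(1) = 367/9141 ≈ 4.0149%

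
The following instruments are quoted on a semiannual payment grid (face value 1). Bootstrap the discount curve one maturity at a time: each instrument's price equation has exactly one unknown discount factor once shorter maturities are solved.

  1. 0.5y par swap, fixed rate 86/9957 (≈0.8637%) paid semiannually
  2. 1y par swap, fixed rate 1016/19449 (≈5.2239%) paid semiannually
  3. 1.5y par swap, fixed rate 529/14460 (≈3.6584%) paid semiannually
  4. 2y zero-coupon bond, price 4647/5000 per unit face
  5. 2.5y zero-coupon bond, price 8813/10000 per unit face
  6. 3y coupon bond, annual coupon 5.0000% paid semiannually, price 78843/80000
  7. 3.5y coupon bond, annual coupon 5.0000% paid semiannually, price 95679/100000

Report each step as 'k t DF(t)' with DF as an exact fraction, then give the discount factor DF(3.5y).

1 1/2 9957/10000
2 1 2373/2500
3 3/2 9471/10000
4 2 4647/5000
5 5/2 8813/10000
6 3 2117/2500
7 7/2 7981/10000
DF(3.5y) = 7981/10000 ≈ 0.798100

step 1 [0.5y] swap r/2=43/9957: DF=(1 − 43/9957·(0))/(1+43/9957) = 9957/10000 ≈ 0.995700
step 2 [1y] swap r/2=508/19449: DF=(1 − 508/19449·(0.995700))/(1+508/19449) = 2373/2500 ≈ 0.949200
step 3 [1.5y] swap r/2=529/28920: DF=(1 − 529/28920·(0.995700+0.949200))/(1+529/28920) = 9471/10000 ≈ 0.947100
step 4 [2y] zero: DF = P = 4647/5000 ≈ 0.929400
step 5 [2.5y] zero: DF = P = 8813/10000 ≈ 0.881300
step 6 [3y] bond c/2=1/40: DF=(78843/80000 − 1/40·(0.995700+0.949200+0.947100+0.929400+0.881300))/(1+1/40) = 2117/2500 ≈ 0.846800
step 7 [3.5y] bond c/2=1/40: DF=(95679/100000 − 1/40·(0.995700+0.949200+0.947100+0.929400+0.881300+0.846800))/(1+1/40) = 7981/10000 ≈ 0.798100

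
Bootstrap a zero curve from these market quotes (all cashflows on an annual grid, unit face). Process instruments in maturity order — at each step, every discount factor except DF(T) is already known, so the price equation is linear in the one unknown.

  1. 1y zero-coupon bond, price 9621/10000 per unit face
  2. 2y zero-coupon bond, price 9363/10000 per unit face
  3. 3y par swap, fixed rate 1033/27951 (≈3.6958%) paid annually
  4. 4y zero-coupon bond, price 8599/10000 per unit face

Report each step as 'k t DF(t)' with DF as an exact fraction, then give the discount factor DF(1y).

1 1 9621/10000
2 2 9363/10000
3 3 8967/10000
4 4 8599/10000
DF(1y) = 9621/10000 ≈ 0.962100

step 1 [1y] zero: DF = P = 9621/10000 ≈ 0.962100
step 2 [2y] zero: DF = P = 9363/10000 ≈ 0.936300
step 3 [3y] swap r/1=1033/27951: DF=(1 − 1033/27951·(0.962100+0.936300))/(1+1033/27951) = 8967/10000 ≈ 0.896700
step 4 [4y] zero: DF = P = 8599/10000 ≈ 0.859900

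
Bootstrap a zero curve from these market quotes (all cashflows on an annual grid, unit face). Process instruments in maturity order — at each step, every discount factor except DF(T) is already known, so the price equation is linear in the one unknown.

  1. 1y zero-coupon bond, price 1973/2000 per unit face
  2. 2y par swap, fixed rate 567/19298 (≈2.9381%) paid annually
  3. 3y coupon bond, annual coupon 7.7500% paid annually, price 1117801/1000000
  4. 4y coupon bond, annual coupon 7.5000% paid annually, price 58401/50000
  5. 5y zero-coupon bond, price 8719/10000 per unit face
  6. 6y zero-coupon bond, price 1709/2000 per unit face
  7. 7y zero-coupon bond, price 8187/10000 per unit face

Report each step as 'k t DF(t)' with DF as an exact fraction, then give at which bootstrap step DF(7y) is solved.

1 1 1973/2000
2 2 9433/10000
3 3 4493/5000
4 4 2223/2500
5 5 8719/10000
6 6 1709/2000
7 7 8187/10000
DF(7y) is solved at step 7

step 1 [1y] zero: DF = P = 1973/2000 ≈ 0.986500
step 2 [2y] swap r/1=567/19298: DF=(1 − 567/19298·(0.986500))/(1+567/19298) = 9433/10000 ≈ 0.943300
step 3 [3y] bond c/1=31/400: DF=(1117801/1000000 − 31/400·(0.986500+0.943300))/(1+31/400) = 4493/5000 ≈ 0.898600
step 4 [4y] bond c/1=3/40: DF=(58401/50000 − 3/40·(0.986500+0.943300+0.898600))/(1+3/40) = 2223/2500 ≈ 0.889200
step 5 [5y] zero: DF = P = 8719/10000 ≈ 0.871900
step 6 [6y] zero: DF = P = 1709/2000 ≈ 0.854500
step 7 [7y] zero: DF = P = 8187/10000 ≈ 0.818700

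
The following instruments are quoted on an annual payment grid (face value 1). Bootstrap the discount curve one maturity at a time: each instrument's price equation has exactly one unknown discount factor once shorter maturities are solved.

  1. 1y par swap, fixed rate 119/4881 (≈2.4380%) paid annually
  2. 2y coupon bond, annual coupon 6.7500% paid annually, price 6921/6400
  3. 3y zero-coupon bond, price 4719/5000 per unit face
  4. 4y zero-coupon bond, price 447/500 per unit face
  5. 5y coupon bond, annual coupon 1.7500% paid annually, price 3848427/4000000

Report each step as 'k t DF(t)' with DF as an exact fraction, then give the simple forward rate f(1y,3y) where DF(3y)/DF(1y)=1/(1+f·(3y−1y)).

step 1 [1y] swap r/1=119/4881: DF=(1 − 119/4881·(0))/(1+119/4881) = 4881/5000 ≈ 0.976200
step 2 [2y] bond c/1=27/400: DF=(6921/6400 − 27/400·(0.976200))/(1+27/400) = 9513/10000 ≈ 0.951300
step 3 [3y] zero: DF = P = 4719/5000 ≈ 0.943800
step 4 [4y] zero: DF = P = 447/500 ≈ 0.894000
step 5 [5y] bond c/1=7/400: DF=(3848427/4000000 − 7/400·(0.976200+0.951300+0.943800+0.894000))/(1+7/400) = 1101/1250 ≈ 0.880800

1 1 4881/5000
2 2 9513/10000
3 3 4719/5000
4 4 447/500
5 5 1101/1250
f(1y,3y) = ((4881/5000)/(4719/5000) − 1)/(2) = 27/1573 ≈ 1.7165%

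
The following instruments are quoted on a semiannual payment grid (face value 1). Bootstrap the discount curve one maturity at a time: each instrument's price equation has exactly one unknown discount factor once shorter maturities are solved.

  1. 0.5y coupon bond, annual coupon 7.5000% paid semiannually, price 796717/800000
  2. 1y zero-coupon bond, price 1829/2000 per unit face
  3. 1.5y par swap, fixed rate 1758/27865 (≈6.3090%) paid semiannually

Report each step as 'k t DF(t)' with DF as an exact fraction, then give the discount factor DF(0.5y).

step 1 [0.5y] bond c/2=3/80: DF=(796717/800000 − 3/80·(0))/(1+3/80) = 9599/10000 ≈ 0.959900
step 2 [1y] zero: DF = P = 1829/2000 ≈ 0.914500
step 3 [1.5y] swap r/2=879/27865: DF=(1 − 879/27865·(0.959900+0.914500))/(1+879/27865) = 9121/10000 ≈ 0.912100

1 1/2 9599/10000
2 1 1829/2000
3 3/2 9121/10000
DF(0.5y) = 9599/10000 ≈ 0.959900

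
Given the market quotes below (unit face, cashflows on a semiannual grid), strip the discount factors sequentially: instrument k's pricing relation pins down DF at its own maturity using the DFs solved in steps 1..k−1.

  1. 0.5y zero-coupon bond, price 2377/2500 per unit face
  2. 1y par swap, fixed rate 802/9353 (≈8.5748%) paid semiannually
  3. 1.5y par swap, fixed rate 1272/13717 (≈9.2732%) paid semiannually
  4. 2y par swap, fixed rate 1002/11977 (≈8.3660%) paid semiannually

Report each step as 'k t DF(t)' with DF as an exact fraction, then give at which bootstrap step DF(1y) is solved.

1 1/2 2377/2500
2 1 4599/5000
3 3/2 1091/1250
4 2 8497/10000
DF(1y) is solved at step 2

step 1 [0.5y] zero: DF = P = 2377/2500 ≈ 0.950800
step 2 [1y] swap r/2=401/9353: DF=(1 − 401/9353·(0.950800))/(1+401/9353) = 4599/5000 ≈ 0.919800
step 3 [1.5y] swap r/2=636/13717: DF=(1 − 636/13717·(0.950800+0.919800))/(1+636/13717) = 1091/1250 ≈ 0.872800
step 4 [2y] swap r/2=501/11977: DF=(1 − 501/11977·(0.950800+0.919800+0.872800))/(1+501/11977) = 8497/10000 ≈ 0.849700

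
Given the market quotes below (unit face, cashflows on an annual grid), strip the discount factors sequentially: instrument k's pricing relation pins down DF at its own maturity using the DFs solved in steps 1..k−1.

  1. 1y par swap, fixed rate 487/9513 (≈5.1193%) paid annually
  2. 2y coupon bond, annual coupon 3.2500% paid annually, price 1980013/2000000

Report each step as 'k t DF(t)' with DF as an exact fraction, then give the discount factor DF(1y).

1 1 9513/10000
2 2 9289/10000
DF(1y) = 9513/10000 ≈ 0.951300

step 1 [1y] swap r/1=487/9513: DF=(1 − 487/9513·(0))/(1+487/9513) = 9513/10000 ≈ 0.951300
step 2 [2y] bond c/1=13/400: DF=(1980013/2000000 − 13/400·(0.951300))/(1+13/400) = 9289/10000 ≈ 0.928900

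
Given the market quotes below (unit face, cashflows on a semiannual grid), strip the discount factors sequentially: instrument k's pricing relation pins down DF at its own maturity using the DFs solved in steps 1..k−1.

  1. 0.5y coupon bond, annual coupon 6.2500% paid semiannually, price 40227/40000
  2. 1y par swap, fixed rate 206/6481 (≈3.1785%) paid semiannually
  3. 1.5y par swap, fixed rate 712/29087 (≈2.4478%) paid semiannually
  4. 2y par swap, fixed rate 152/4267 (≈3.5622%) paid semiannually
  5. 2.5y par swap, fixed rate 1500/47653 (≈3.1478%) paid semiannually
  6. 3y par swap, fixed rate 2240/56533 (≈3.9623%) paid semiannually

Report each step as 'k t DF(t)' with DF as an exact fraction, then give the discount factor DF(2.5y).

1 1/2 1219/1250
2 1 9691/10000
3 3/2 2411/2500
4 2 2329/2500
5 5/2 37/40
6 3 111/125
DF(2.5y) = 37/40 ≈ 0.925000

step 1 [0.5y] bond c/2=1/32: DF=(40227/40000 − 1/32·(0))/(1+1/32) = 1219/1250 ≈ 0.975200
step 2 [1y] swap r/2=103/6481: DF=(1 − 103/6481·(0.975200))/(1+103/6481) = 9691/10000 ≈ 0.969100
step 3 [1.5y] swap r/2=356/29087: DF=(1 − 356/29087·(0.975200+0.969100))/(1+356/29087) = 2411/2500 ≈ 0.964400
step 4 [2y] swap r/2=76/4267: DF=(1 − 76/4267·(0.975200+0.969100+0.964400))/(1+76/4267) = 2329/2500 ≈ 0.931600
step 5 [2.5y] swap r/2=750/47653: DF=(1 − 750/47653·(0.975200+0.969100+0.964400+0.931600))/(1+750/47653) = 37/40 ≈ 0.925000
step 6 [3y] swap r/2=1120/56533: DF=(1 − 1120/56533·(0.975200+0.969100+0.964400+0.931600+0.925000))/(1+1120/56533) = 111/125 ≈ 0.888000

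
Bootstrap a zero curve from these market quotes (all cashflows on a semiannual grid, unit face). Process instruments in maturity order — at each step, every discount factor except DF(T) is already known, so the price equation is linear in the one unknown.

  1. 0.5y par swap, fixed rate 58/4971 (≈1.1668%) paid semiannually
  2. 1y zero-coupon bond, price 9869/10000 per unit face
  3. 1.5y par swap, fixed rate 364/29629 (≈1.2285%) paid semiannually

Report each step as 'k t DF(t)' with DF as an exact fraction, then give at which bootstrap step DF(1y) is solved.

1 1/2 4971/5000
2 1 9869/10000
3 3/2 4909/5000
DF(1y) is solved at step 2

step 1 [0.5y] swap r/2=29/4971: DF=(1 − 29/4971·(0))/(1+29/4971) = 4971/5000 ≈ 0.994200
step 2 [1y] zero: DF = P = 9869/10000 ≈ 0.986900
step 3 [1.5y] swap r/2=182/29629: DF=(1 − 182/29629·(0.994200+0.986900))/(1+182/29629) = 4909/5000 ≈ 0.981800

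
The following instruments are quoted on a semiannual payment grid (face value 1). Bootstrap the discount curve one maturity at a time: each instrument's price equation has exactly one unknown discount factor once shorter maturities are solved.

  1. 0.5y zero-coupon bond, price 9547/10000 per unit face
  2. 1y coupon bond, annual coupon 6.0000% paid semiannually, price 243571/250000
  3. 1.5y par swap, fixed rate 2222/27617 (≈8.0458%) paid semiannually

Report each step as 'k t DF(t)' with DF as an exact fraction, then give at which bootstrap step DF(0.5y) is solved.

1 1/2 9547/10000
2 1 9181/10000
3 3/2 8889/10000
DF(0.5y) is solved at step 1

step 1 [0.5y] zero: DF = P = 9547/10000 ≈ 0.954700
step 2 [1y] bond c/2=3/100: DF=(243571/250000 − 3/100·(0.954700))/(1+3/100) = 9181/10000 ≈ 0.918100
step 3 [1.5y] swap r/2=1111/27617: DF=(1 − 1111/27617·(0.954700+0.918100))/(1+1111/27617) = 8889/10000 ≈ 0.888900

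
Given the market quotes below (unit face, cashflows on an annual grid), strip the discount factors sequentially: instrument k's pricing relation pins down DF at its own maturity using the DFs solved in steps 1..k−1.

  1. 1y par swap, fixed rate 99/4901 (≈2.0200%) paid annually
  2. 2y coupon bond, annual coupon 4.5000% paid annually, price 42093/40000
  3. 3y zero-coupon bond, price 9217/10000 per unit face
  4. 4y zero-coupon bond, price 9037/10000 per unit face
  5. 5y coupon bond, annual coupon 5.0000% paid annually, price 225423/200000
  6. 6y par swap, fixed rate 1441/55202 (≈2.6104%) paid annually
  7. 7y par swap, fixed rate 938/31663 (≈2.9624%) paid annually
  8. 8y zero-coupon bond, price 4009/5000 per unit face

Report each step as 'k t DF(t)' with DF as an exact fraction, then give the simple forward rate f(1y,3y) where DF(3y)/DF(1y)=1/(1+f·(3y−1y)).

step 1 [1y] swap r/1=99/4901: DF=(1 − 99/4901·(0))/(1+99/4901) = 4901/5000 ≈ 0.980200
step 2 [2y] bond c/1=9/200: DF=(42093/40000 − 9/200·(0.980200))/(1+9/200) = 603/625 ≈ 0.964800
step 3 [3y] zero: DF = P = 9217/10000 ≈ 0.921700
step 4 [4y] zero: DF = P = 9037/10000 ≈ 0.903700
step 5 [5y] bond c/1=1/20: DF=(225423/200000 − 1/20·(0.980200+0.964800+0.921700+0.903700))/(1+1/20) = 8939/10000 ≈ 0.893900
step 6 [6y] swap r/1=1441/55202: DF=(1 − 1441/55202·(0.980200+0.964800+0.921700+0.903700+0.893900))/(1+1441/55202) = 8559/10000 ≈ 0.855900
step 7 [7y] swap r/1=938/31663: DF=(1 − 938/31663·(0.980200+0.964800+0.921700+0.903700+0.893900+0.855900))/(1+938/31663) = 2031/2500 ≈ 0.812400
step 8 [8y] zero: DF = P = 4009/5000 ≈ 0.801800

1 1 4901/5000
2 2 603/625
3 3 9217/10000
4 4 9037/10000
5 5 8939/10000
6 6 8559/10000
7 7 2031/2500
8 8 4009/5000
f(1y,3y) = ((4901/5000)/(9217/10000) − 1)/(2) = 45/1418 ≈ 3.1735%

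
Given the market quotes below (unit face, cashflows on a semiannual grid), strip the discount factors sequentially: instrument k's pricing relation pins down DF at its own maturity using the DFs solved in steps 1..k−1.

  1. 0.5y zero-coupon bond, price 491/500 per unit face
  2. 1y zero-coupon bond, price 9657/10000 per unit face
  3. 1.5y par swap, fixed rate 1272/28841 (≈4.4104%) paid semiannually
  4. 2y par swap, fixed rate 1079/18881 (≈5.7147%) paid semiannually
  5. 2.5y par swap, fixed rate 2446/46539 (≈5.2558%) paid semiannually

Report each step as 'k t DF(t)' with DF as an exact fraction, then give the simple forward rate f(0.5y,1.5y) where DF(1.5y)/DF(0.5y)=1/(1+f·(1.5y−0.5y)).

1 1/2 491/500
2 1 9657/10000
3 3/2 2341/2500
4 2 8921/10000
5 5/2 8777/10000
f(0.5y,1.5y) = ((491/500)/(2341/2500) − 1)/(1) = 114/2341 ≈ 4.8697%

step 1 [0.5y] zero: DF = P = 491/500 ≈ 0.982000
step 2 [1y] zero: DF = P = 9657/10000 ≈ 0.965700
step 3 [1.5y] swap r/2=636/28841: DF=(1 − 636/28841·(0.982000+0.965700))/(1+636/28841) = 2341/2500 ≈ 0.936400
step 4 [2y] swap r/2=1079/37762: DF=(1 − 1079/37762·(0.982000+0.965700+0.936400))/(1+1079/37762) = 8921/10000 ≈ 0.892100
step 5 [2.5y] swap r/2=1223/46539: DF=(1 − 1223/46539·(0.982000+0.965700+0.936400+0.892100))/(1+1223/46539) = 8777/10000 ≈ 0.877700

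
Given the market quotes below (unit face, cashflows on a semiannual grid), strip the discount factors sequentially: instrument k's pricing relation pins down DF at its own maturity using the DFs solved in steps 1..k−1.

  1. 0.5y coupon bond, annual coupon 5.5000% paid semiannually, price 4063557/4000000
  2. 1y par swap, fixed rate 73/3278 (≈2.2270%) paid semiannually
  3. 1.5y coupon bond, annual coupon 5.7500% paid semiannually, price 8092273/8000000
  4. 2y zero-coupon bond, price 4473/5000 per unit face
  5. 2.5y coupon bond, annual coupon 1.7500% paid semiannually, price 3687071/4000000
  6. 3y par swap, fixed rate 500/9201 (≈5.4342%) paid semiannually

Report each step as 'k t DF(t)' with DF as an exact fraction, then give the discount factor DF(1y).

step 1 [0.5y] bond c/2=11/400: DF=(4063557/4000000 − 11/400·(0))/(1+11/400) = 9887/10000 ≈ 0.988700
step 2 [1y] swap r/2=73/6556: DF=(1 − 73/6556·(0.988700))/(1+73/6556) = 9781/10000 ≈ 0.978100
step 3 [1.5y] bond c/2=23/800: DF=(8092273/8000000 − 23/800·(0.988700+0.978100))/(1+23/800) = 9283/10000 ≈ 0.928300
step 4 [2y] zero: DF = P = 4473/5000 ≈ 0.894600
step 5 [2.5y] bond c/2=7/800: DF=(3687071/4000000 − 7/800·(0.988700+0.978100+0.928300+0.894600))/(1+7/800) = 8809/10000 ≈ 0.880900
step 6 [3y] swap r/2=250/9201: DF=(1 − 250/9201·(0.988700+0.978100+0.928300+0.894600+0.880900))/(1+250/9201) = 17/20 ≈ 0.850000

1 1/2 9887/10000
2 1 9781/10000
3 3/2 9283/10000
4 2 4473/5000
5 5/2 8809/10000
6 3 17/20
DF(1y) = 9781/10000 ≈ 0.978100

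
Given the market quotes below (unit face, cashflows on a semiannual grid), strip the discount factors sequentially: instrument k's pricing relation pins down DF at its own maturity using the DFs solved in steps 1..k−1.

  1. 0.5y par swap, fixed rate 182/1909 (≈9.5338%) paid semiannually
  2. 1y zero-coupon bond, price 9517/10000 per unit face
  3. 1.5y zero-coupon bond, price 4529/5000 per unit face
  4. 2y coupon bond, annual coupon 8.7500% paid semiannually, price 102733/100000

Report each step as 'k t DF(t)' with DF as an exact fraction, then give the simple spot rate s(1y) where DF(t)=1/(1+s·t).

step 1 [0.5y] swap r/2=91/1909: DF=(1 − 91/1909·(0))/(1+91/1909) = 1909/2000 ≈ 0.954500
step 2 [1y] zero: DF = P = 9517/10000 ≈ 0.951700
step 3 [1.5y] zero: DF = P = 4529/5000 ≈ 0.905800
step 4 [2y] bond c/2=7/160: DF=(102733/100000 − 7/160·(0.954500+0.951700+0.905800))/(1+7/160) = 1083/1250 ≈ 0.866400

1 1/2 1909/2000
2 1 9517/10000
3 3/2 4529/5000
4 2 1083/1250
s(1y) = (1/(9517/10000) − 1)/(1) = 483/9517 ≈ 5.0751%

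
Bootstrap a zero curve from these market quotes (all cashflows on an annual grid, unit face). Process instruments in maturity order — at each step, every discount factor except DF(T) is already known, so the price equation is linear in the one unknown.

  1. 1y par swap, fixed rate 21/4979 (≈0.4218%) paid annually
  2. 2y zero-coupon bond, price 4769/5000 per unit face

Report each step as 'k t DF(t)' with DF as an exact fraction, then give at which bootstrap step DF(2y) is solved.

1 1 4979/5000
2 2 4769/5000
DF(2y) is solved at step 2

step 1 [1y] swap r/1=21/4979: DF=(1 − 21/4979·(0))/(1+21/4979) = 4979/5000 ≈ 0.995800
step 2 [2y] zero: DF = P = 4769/5000 ≈ 0.953800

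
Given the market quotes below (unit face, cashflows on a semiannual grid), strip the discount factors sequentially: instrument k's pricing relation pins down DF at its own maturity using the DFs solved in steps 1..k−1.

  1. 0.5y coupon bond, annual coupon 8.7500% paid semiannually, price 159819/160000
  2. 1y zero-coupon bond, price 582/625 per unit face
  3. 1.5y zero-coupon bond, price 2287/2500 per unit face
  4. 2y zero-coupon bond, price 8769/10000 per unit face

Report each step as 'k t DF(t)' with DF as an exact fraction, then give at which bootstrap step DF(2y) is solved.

1 1/2 957/1000
2 1 582/625
3 3/2 2287/2500
4 2 8769/10000
DF(2y) is solved at step 4

step 1 [0.5y] bond c/2=7/160: DF=(159819/160000 − 7/160·(0))/(1+7/160) = 957/1000 ≈ 0.957000
step 2 [1y] zero: DF = P = 582/625 ≈ 0.931200
step 3 [1.5y] zero: DF = P = 2287/2500 ≈ 0.914800
step 4 [2y] zero: DF = P = 8769/10000 ≈ 0.876900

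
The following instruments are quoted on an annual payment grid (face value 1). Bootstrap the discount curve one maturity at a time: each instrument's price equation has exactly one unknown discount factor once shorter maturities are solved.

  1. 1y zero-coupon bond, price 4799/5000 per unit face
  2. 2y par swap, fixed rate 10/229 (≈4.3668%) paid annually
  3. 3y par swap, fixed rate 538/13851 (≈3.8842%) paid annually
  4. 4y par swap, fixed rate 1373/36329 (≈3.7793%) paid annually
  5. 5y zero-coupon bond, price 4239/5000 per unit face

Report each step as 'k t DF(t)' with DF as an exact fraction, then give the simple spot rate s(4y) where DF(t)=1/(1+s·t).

step 1 [1y] zero: DF = P = 4799/5000 ≈ 0.959800
step 2 [2y] swap r/1=10/229: DF=(1 − 10/229·(0.959800))/(1+10/229) = 459/500 ≈ 0.918000
step 3 [3y] swap r/1=538/13851: DF=(1 − 538/13851·(0.959800+0.918000))/(1+538/13851) = 2231/2500 ≈ 0.892400
step 4 [4y] swap r/1=1373/36329: DF=(1 − 1373/36329·(0.959800+0.918000+0.892400))/(1+1373/36329) = 8627/10000 ≈ 0.862700
step 5 [5y] zero: DF = P = 4239/5000 ≈ 0.847800

1 1 4799/5000
2 2 459/500
3 3 2231/2500
4 4 8627/10000
5 5 4239/5000
s(4y) = (1/(8627/10000) − 1)/(4) = 1373/34508 ≈ 3.9788%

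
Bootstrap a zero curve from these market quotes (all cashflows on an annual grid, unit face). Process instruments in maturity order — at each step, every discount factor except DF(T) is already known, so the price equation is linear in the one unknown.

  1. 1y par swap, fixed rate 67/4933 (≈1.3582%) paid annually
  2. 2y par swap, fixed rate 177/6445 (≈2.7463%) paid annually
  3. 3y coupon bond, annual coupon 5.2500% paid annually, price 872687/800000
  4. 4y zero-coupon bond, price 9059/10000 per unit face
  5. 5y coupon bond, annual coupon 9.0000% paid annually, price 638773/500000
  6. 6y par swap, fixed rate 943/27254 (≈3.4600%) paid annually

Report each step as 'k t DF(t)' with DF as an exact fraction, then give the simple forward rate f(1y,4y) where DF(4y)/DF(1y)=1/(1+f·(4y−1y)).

1 1 4933/5000
2 2 9469/10000
3 3 47/50
4 4 9059/10000
5 5 43/50
6 6 4057/5000
f(1y,4y) = ((4933/5000)/(9059/10000) − 1)/(3) = 269/9059 ≈ 2.9694%

step 1 [1y] swap r/1=67/4933: DF=(1 − 67/4933·(0))/(1+67/4933) = 4933/5000 ≈ 0.986600
step 2 [2y] swap r/1=177/6445: DF=(1 − 177/6445·(0.986600))/(1+177/6445) = 9469/10000 ≈ 0.946900
step 3 [3y] bond c/1=21/400: DF=(872687/800000 − 21/400·(0.986600+0.946900))/(1+21/400) = 47/50 ≈ 0.940000
step 4 [4y] zero: DF = P = 9059/10000 ≈ 0.905900
step 5 [5y] bond c/1=9/100: DF=(638773/500000 − 9/100·(0.986600+0.946900+0.940000+0.905900))/(1+9/100) = 43/50 ≈ 0.860000
step 6 [6y] swap r/1=943/27254: DF=(1 − 943/27254·(0.986600+0.946900+0.940000+0.905900+0.860000))/(1+943/27254) = 4057/5000 ≈ 0.811400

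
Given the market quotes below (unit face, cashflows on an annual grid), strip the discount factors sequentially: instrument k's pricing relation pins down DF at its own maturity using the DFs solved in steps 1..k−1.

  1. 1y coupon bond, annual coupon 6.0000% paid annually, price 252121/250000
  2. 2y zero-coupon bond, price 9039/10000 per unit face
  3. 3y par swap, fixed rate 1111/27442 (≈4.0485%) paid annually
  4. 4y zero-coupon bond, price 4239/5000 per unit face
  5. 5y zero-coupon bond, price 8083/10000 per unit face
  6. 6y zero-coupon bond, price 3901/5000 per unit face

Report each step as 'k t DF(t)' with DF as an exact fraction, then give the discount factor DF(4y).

step 1 [1y] bond c/1=3/50: DF=(252121/250000 − 3/50·(0))/(1+3/50) = 4757/5000 ≈ 0.951400
step 2 [2y] zero: DF = P = 9039/10000 ≈ 0.903900
step 3 [3y] swap r/1=1111/27442: DF=(1 − 1111/27442·(0.951400+0.903900))/(1+1111/27442) = 8889/10000 ≈ 0.888900
step 4 [4y] zero: DF = P = 4239/5000 ≈ 0.847800
step 5 [5y] zero: DF = P = 8083/10000 ≈ 0.808300
step 6 [6y] zero: DF = P = 3901/5000 ≈ 0.780200

1 1 4757/5000
2 2 9039/10000
3 3 8889/10000
4 4 4239/5000
5 5 8083/10000
6 6 3901/5000
DF(4y) = 4239/5000 ≈ 0.847800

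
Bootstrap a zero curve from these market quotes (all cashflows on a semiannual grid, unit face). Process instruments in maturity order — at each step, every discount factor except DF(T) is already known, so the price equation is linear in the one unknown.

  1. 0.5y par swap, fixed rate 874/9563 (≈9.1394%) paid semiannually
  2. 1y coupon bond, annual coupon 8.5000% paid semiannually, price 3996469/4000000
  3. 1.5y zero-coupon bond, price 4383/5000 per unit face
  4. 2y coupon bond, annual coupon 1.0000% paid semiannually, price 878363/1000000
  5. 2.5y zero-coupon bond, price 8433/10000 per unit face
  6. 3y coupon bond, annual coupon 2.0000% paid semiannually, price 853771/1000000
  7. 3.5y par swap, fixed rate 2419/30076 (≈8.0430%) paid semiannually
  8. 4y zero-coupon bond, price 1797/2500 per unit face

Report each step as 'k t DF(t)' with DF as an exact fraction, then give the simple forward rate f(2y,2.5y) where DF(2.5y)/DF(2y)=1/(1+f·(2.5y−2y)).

1 1/2 9563/10000
2 1 4597/5000
3 3/2 4383/5000
4 2 8603/10000
5 5/2 8433/10000
6 3 2003/2500
7 7/2 7581/10000
8 4 1797/2500
f(2y,2.5y) = ((8603/10000)/(8433/10000) − 1)/(1/2) = 340/8433 ≈ 4.0318%

step 1 [0.5y] swap r/2=437/9563: DF=(1 − 437/9563·(0))/(1+437/9563) = 9563/10000 ≈ 0.956300
step 2 [1y] bond c/2=17/400: DF=(3996469/4000000 − 17/400·(0.956300))/(1+17/400) = 4597/5000 ≈ 0.919400
step 3 [1.5y] zero: DF = P = 4383/5000 ≈ 0.876600
step 4 [2y] bond c/2=1/200: DF=(878363/1000000 − 1/200·(0.956300+0.919400+0.876600))/(1+1/200) = 8603/10000 ≈ 0.860300
step 5 [2.5y] zero: DF = P = 8433/10000 ≈ 0.843300
step 6 [3y] bond c/2=1/100: DF=(853771/1000000 − 1/100·(0.956300+0.919400+0.876600+0.860300+0.843300))/(1+1/100) = 2003/2500 ≈ 0.801200
step 7 [3.5y] swap r/2=2419/60152: DF=(1 − 2419/60152·(0.956300+0.919400+0.876600+0.860300+0.843300+0.801200))/(1+2419/60152) = 7581/10000 ≈ 0.758100
step 8 [4y] zero: DF = P = 1797/2500 ≈ 0.718800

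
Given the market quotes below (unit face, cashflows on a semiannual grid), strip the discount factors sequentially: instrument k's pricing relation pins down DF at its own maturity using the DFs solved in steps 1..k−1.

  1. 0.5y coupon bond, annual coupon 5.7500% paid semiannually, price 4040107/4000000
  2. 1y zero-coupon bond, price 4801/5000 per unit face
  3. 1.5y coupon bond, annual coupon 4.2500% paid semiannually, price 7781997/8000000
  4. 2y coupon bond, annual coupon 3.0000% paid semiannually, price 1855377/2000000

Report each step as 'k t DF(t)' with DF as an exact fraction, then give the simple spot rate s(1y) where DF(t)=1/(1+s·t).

step 1 [0.5y] bond c/2=23/800: DF=(4040107/4000000 − 23/800·(0))/(1+23/800) = 4909/5000 ≈ 0.981800
step 2 [1y] zero: DF = P = 4801/5000 ≈ 0.960200
step 3 [1.5y] bond c/2=17/800: DF=(7781997/8000000 − 17/800·(0.981800+0.960200))/(1+17/800) = 9121/10000 ≈ 0.912100
step 4 [2y] bond c/2=3/200: DF=(1855377/2000000 − 3/200·(0.981800+0.960200+0.912100))/(1+3/200) = 4359/5000 ≈ 0.871800

1 1/2 4909/5000
2 1 4801/5000
3 3/2 9121/10000
4 2 4359/5000
s(1y) = (1/(4801/5000) − 1)/(1) = 199/4801 ≈ 4.1450%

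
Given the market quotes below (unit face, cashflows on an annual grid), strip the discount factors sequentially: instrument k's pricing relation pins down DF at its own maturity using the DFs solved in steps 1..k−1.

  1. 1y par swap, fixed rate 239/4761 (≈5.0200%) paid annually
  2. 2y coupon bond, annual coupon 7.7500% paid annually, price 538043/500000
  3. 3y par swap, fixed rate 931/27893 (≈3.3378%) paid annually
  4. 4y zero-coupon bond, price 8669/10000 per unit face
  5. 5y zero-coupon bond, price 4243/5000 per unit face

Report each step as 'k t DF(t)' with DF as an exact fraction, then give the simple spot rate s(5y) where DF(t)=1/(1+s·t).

1 1 4761/5000
2 2 4651/5000
3 3 9069/10000
4 4 8669/10000
5 5 4243/5000
s(5y) = (1/(4243/5000) − 1)/(5) = 757/21215 ≈ 3.5682%

step 1 [1y] swap r/1=239/4761: DF=(1 − 239/4761·(0))/(1+239/4761) = 4761/5000 ≈ 0.952200
step 2 [2y] bond c/1=31/400: DF=(538043/500000 − 31/400·(0.952200))/(1+31/400) = 4651/5000 ≈ 0.930200
step 3 [3y] swap r/1=931/27893: DF=(1 − 931/27893·(0.952200+0.930200))/(1+931/27893) = 9069/10000 ≈ 0.906900
step 4 [4y] zero: DF = P = 8669/10000 ≈ 0.866900
step 5 [5y] zero: DF = P = 4243/5000 ≈ 0.848600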